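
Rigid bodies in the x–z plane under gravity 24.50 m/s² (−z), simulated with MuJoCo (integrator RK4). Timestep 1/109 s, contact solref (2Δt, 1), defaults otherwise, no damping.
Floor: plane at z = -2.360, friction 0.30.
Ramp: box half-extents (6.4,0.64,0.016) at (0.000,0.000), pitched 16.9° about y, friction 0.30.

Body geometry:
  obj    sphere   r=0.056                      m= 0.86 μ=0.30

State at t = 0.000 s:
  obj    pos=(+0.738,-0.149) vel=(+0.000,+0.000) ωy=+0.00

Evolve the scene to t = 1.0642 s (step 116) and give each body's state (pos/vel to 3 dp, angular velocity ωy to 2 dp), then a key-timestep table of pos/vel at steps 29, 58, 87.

State at t = 1.0642 s:
  obj    pos=(+3.494,-0.986) vel=(+5.180,-1.574) ωy=+96.67

Key-timestep trajectory:
   step    t(s)  obj.x    obj.z    obj.vx   obj.vz 
     29  0.2661   +0.910  -0.201  +1.295  -0.394
     58  0.5321   +1.427  -0.358  +2.590  -0.787
     87  0.7982   +2.289  -0.620  +3.885  -1.180


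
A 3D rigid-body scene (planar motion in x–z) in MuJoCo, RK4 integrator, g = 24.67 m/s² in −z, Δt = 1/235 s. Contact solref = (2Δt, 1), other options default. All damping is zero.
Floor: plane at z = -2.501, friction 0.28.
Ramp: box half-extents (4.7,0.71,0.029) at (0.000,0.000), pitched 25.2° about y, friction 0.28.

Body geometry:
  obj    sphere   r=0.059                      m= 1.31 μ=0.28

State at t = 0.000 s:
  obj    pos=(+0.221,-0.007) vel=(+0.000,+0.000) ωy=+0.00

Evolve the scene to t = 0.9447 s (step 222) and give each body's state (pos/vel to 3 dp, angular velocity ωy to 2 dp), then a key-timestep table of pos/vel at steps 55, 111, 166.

State at t = 0.9447 s:
  obj    pos=(+3.250,-1.432) vel=(+6.413,-3.018) ωy=+120.12

Key-timestep trajectory:
   step    t(s)  obj.x    obj.z    obj.vx   obj.vz 
     55  0.2340   +0.407  -0.094  +1.589  -0.748
    111  0.4723   +0.979  -0.363  +3.207  -1.509
    166  0.7064   +1.915  -0.804  +4.796  -2.257


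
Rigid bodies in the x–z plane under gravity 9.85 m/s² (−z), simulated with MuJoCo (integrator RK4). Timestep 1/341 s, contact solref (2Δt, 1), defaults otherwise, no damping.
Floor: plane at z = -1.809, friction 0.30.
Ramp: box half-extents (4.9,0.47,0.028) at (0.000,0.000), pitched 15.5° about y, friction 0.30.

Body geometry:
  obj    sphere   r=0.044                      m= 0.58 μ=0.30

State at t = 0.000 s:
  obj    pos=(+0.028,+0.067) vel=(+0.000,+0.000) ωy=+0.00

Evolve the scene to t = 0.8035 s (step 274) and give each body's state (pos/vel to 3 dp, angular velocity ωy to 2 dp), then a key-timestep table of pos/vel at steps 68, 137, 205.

State at t = 0.8035 s:
  obj    pos=(+0.613,-0.095) vel=(+1.456,-0.404) ωy=+34.33

Key-timestep trajectory:
   step    t(s)  obj.x    obj.z    obj.vx   obj.vz 
     68  0.1994   +0.064  +0.057  +0.361  -0.100
    137  0.4018   +0.174  +0.026  +0.728  -0.202
    205  0.6012   +0.355  -0.024  +1.089  -0.302


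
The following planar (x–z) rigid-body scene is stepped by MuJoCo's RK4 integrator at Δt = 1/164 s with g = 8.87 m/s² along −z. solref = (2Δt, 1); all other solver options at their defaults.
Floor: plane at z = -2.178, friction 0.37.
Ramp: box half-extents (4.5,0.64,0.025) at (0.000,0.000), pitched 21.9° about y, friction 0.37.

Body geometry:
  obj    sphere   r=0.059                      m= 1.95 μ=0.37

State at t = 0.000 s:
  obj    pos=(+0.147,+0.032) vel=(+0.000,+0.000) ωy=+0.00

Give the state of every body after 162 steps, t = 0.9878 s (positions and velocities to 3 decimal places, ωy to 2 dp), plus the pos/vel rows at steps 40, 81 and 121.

State at t = 0.9878 s:
  obj    pos=(+1.217,-0.399) vel=(+2.166,-0.871) ωy=+39.56

Key-timestep trajectory:
   step    t(s)  obj.x    obj.z    obj.vx   obj.vz 
     40  0.2439   +0.212  +0.005  +0.535  -0.215
     81  0.4939   +0.414  -0.076  +1.083  -0.435
    121  0.7378   +0.744  -0.208  +1.618  -0.650


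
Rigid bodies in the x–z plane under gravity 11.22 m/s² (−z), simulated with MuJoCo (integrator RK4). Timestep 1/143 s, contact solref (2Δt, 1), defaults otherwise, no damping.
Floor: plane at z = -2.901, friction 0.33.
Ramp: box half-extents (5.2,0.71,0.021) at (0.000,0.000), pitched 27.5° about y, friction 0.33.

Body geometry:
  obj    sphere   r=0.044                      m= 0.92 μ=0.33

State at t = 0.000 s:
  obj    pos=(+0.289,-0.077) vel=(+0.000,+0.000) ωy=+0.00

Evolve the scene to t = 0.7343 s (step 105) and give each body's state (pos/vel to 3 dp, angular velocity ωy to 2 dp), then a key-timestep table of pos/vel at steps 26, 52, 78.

State at t = 0.7343 s:
  obj    pos=(+1.174,-0.538) vel=(+2.410,-1.255) ωy=+61.74

Key-timestep trajectory:
   step    t(s)  obj.x    obj.z    obj.vx   obj.vz 
     26  0.1818   +0.343  -0.105  +0.597  -0.311
     52  0.3636   +0.506  -0.190  +1.194  -0.621
     78  0.5455   +0.777  -0.331  +1.790  -0.932


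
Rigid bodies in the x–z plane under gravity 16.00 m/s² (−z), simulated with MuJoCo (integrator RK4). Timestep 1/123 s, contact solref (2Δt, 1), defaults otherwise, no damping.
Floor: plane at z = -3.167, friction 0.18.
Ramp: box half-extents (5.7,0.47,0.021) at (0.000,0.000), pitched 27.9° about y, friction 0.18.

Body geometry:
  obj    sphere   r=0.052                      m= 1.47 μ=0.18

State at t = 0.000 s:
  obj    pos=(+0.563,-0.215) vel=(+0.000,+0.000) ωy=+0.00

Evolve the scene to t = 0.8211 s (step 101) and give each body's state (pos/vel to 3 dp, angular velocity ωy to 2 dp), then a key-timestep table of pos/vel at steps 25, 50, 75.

State at t = 0.8211 s:
  obj    pos=(+2.157,-1.059) vel=(+3.881,-2.055) ωy=+84.39

Key-timestep trajectory:
   step    t(s)  obj.x    obj.z    obj.vx   obj.vz 
     25  0.2033   +0.661  -0.267  +0.961  -0.509
     50  0.4065   +0.954  -0.422  +1.922  -1.018
     75  0.6098   +1.442  -0.681  +2.882  -1.526


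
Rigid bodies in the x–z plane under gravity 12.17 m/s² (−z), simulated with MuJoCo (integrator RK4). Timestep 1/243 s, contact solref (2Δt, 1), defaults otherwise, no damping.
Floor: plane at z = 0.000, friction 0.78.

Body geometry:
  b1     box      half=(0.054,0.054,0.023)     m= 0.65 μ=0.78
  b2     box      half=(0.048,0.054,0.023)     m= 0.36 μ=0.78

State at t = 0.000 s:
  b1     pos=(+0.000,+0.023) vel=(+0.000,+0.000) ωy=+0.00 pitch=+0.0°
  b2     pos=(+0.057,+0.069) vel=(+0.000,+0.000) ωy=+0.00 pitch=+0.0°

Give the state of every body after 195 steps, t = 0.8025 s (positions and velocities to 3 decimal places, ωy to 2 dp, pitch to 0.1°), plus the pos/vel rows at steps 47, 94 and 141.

State at t = 0.8025 s:
  b1     pos=(+0.000,+0.023) vel=(+0.000,+0.000) ωy=+0.00 pitch=+0.0°
  b2     pos=(+0.175,+0.023) vel=(+0.000,+0.000) ωy=+0.00 pitch=+180.0°

Key-timestep trajectory:
   step    t(s)  b1.x    b1.z    b1.vx   b1.vz   b2.x    b2.z    b2.vx   b2.vz 
     47  0.1934   +0.000  +0.023  +0.000  +0.000   +0.073  +0.060  +0.186  -0.229
     94  0.3868   +0.000  +0.023  +0.000  +0.000   +0.119  +0.053  +0.102  +0.012
    141  0.5802   +0.000  +0.023  +0.000  +0.000   +0.137  +0.052  +0.169  -0.038


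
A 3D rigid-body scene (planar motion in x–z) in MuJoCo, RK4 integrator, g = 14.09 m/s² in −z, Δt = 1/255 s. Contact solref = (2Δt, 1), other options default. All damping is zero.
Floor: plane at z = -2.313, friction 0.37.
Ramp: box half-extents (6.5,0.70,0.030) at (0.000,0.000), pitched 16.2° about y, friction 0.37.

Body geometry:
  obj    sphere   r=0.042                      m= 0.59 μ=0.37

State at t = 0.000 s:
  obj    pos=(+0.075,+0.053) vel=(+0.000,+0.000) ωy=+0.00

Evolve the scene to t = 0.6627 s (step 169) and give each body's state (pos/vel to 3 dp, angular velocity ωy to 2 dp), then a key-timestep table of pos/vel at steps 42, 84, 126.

State at t = 0.6627 s:
  obj    pos=(+0.667,-0.119) vel=(+1.787,-0.519) ωy=+44.30

Key-timestep trajectory:
   step    t(s)  obj.x    obj.z    obj.vx   obj.vz 
     42  0.1647   +0.112  +0.043  +0.444  -0.129
     84  0.3294   +0.221  +0.011  +0.888  -0.258
    126  0.4941   +0.404  -0.042  +1.332  -0.387


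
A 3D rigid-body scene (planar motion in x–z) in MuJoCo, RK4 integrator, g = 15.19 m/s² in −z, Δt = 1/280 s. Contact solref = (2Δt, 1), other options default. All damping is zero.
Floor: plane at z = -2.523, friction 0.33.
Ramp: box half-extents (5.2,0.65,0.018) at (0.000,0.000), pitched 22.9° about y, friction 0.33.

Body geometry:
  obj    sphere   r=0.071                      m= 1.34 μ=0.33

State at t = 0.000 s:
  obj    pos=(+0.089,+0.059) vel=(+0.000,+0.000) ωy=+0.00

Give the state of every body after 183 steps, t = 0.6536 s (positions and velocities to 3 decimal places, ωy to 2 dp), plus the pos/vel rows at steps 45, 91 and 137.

State at t = 0.6536 s:
  obj    pos=(+0.920,-0.292) vel=(+2.542,-1.074) ωy=+38.86

Key-timestep trajectory:
   step    t(s)  obj.x    obj.z    obj.vx   obj.vz 
     45  0.1607   +0.139  +0.038  +0.625  -0.264
     91  0.3250   +0.294  -0.028  +1.264  -0.534
    137  0.4893   +0.555  -0.138  +1.903  -0.804


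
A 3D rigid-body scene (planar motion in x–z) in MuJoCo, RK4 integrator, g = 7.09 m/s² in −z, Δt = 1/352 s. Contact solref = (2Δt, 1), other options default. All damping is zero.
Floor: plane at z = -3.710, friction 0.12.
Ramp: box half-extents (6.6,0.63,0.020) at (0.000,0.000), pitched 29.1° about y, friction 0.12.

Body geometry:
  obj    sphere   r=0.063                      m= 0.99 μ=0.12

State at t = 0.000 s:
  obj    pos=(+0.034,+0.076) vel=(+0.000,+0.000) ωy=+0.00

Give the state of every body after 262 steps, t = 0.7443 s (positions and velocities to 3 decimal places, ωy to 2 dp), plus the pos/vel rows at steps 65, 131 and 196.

State at t = 0.7443 s:
  obj    pos=(+0.689,-0.288) vel=(+1.763,-0.970) ωy=+22.00

Key-timestep trajectory:
   step    t(s)  obj.x    obj.z    obj.vx   obj.vz 
     65  0.1847   +0.074  +0.054  +0.436  -0.244
    131  0.3722   +0.198  -0.015  +0.880  -0.489
    196  0.5568   +0.400  -0.128  +1.307  -0.754


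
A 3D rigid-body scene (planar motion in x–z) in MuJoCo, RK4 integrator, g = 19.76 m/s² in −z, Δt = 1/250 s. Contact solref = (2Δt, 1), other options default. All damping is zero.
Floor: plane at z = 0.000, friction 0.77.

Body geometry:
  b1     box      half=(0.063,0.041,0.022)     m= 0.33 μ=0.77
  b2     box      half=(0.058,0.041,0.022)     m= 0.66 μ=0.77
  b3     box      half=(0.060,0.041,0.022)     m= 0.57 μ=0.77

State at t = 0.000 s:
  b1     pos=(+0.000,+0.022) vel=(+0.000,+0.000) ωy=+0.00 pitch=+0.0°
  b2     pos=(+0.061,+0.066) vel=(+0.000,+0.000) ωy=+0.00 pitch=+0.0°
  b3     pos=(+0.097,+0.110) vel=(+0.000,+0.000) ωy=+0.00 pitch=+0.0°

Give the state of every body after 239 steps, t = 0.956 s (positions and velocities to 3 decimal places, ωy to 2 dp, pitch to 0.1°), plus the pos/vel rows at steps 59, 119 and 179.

State at t = 0.956 s:
  b1     pos=(-0.002,+0.022) vel=(-0.002,+0.000) ωy=+0.00 pitch=+0.0°
  b2     pos=(+0.078,+0.059) vel=(-0.001,-0.001) ωy=-0.05 pitch=+49.9°
  b3     pos=(+0.136,+0.060) vel=(-0.001,-0.001) ωy=-0.03 pitch=+48.7°

Key-timestep trajectory:
   step    t(s)  b1.x    b1.z    b1.vx   b1.vz   b2.x    b2.z    b2.vx   b2.vz   b3.x    b3.z    b3.vx   b3.vz 
     59  0.2360   +0.000  +0.022  +0.000  +0.000   +0.092  +0.062  +0.013  +0.001   +0.148  +0.063  +0.012  +0.002
    119  0.4760   -0.001  +0.022  -0.002  +0.000   +0.078  +0.059  -0.001  +0.000   +0.137  +0.060  +0.001  +0.000
    179  0.7160   -0.001  +0.022  -0.002  +0.000   +0.078  +0.059  -0.001  -0.001   +0.136  +0.060  -0.001  -0.001


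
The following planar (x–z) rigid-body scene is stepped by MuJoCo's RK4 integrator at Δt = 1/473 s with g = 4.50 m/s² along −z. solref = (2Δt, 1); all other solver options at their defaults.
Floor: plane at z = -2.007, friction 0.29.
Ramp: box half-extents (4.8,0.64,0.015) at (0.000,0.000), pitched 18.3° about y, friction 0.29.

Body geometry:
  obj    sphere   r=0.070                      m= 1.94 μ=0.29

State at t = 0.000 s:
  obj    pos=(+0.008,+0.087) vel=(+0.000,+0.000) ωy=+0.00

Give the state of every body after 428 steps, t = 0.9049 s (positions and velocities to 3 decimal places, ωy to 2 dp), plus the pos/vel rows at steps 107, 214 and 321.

State at t = 0.9049 s:
  obj    pos=(+0.400,-0.043) vel=(+0.867,-0.287) ωy=+13.05

Key-timestep trajectory:
   step    t(s)  obj.x    obj.z    obj.vx   obj.vz 
    107  0.2262   +0.033  +0.079  +0.217  -0.072
    214  0.4524   +0.106  +0.054  +0.434  -0.143
    321  0.6786   +0.229  +0.014  +0.650  -0.215


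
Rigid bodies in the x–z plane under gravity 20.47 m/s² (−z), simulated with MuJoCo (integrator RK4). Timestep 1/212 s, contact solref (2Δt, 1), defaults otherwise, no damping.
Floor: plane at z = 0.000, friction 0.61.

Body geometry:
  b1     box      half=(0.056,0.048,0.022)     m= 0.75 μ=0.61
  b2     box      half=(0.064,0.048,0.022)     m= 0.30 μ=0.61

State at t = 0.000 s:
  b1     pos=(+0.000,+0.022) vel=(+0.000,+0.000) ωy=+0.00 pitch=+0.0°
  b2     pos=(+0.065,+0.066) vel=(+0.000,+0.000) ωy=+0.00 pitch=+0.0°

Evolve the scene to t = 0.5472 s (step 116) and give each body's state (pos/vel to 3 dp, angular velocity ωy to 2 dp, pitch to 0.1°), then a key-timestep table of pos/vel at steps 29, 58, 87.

State at t = 0.5472 s:
  b1     pos=(+0.000,+0.022) vel=(+0.000,+0.000) ωy=+0.00 pitch=+0.0°
  b2     pos=(+0.076,+0.056) vel=(+0.001,-0.001) ωy=-0.02 pitch=+37.5°

Key-timestep trajectory:
   step    t(s)  b1.x    b1.z    b1.vx   b1.vz   b2.x    b2.z    b2.vx   b2.vz 
     29  0.1368   +0.000  +0.022  +0.000  +0.000   +0.079  +0.058  -0.009  +0.061
     58  0.2736   +0.000  +0.022  +0.000  +0.000   +0.076  +0.057  +0.001  -0.001
     87  0.4104   +0.000  +0.022  +0.000  +0.000   +0.076  +0.056  +0.001  -0.001


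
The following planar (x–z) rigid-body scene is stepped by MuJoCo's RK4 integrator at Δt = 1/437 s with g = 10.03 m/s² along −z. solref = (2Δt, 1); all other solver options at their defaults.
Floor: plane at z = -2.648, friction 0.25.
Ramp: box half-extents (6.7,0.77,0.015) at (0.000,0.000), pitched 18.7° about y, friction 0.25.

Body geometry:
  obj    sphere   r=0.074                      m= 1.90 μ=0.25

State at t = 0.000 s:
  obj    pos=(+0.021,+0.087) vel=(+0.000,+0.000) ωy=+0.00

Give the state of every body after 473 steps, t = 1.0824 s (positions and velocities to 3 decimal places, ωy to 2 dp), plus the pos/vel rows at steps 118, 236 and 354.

State at t = 1.0824 s:
  obj    pos=(+1.296,-0.345) vel=(+2.355,-0.797) ωy=+33.59

Key-timestep trajectory:
   step    t(s)  obj.x    obj.z    obj.vx   obj.vz 
    118  0.2700   +0.100  +0.060  +0.588  -0.199
    236  0.5400   +0.338  -0.021  +1.175  -0.398
    354  0.8101   +0.735  -0.155  +1.763  -0.597


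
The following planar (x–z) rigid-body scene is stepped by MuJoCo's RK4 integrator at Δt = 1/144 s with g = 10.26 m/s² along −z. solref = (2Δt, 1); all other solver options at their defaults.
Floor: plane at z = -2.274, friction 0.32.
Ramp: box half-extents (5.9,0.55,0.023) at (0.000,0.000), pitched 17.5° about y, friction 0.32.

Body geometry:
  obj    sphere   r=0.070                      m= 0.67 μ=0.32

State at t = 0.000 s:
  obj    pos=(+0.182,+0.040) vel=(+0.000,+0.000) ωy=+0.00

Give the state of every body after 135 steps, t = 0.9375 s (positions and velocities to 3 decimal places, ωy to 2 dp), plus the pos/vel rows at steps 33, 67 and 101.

State at t = 0.9375 s:
  obj    pos=(+1.106,-0.251) vel=(+1.970,-0.621) ωy=+29.51

Key-timestep trajectory:
   step    t(s)  obj.x    obj.z    obj.vx   obj.vz 
     33  0.2292   +0.237  +0.023  +0.482  -0.152
     67  0.4653   +0.410  -0.032  +0.978  -0.308
    101  0.7014   +0.699  -0.123  +1.474  -0.465


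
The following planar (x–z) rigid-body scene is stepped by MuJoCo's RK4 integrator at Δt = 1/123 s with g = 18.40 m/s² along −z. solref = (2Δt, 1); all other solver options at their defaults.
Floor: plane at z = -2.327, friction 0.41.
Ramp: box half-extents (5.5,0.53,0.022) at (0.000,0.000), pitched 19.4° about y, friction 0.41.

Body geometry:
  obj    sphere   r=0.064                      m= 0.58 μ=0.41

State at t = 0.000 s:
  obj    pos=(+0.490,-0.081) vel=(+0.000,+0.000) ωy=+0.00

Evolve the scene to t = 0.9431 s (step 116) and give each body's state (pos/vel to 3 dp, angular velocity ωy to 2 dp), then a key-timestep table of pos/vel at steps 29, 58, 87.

State at t = 0.9431 s:
  obj    pos=(+2.321,-0.726) vel=(+3.883,-1.367) ωy=+64.32

Key-timestep trajectory:
   step    t(s)  obj.x    obj.z    obj.vx   obj.vz 
     29  0.2358   +0.604  -0.122  +0.971  -0.342
     58  0.4715   +0.948  -0.243  +1.941  -0.684
     87  0.7073   +1.520  -0.444  +2.912  -1.025


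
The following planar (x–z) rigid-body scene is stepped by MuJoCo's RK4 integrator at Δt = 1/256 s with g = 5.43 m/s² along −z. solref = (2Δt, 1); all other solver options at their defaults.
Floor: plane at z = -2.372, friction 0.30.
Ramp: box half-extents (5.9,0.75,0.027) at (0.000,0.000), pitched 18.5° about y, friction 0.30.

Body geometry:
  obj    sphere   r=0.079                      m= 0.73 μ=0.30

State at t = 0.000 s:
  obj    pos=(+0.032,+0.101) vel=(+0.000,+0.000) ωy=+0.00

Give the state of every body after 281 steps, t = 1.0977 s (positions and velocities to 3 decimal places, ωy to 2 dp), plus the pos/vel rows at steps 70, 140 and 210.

State at t = 1.0977 s:
  obj    pos=(+0.735,-0.134) vel=(+1.281,-0.429) ωy=+17.10

Key-timestep trajectory:
   step    t(s)  obj.x    obj.z    obj.vx   obj.vz 
     70  0.2734   +0.076  +0.086  +0.319  -0.107
    140  0.5469   +0.207  +0.043  +0.638  -0.214
    210  0.8203   +0.425  -0.030  +0.957  -0.320


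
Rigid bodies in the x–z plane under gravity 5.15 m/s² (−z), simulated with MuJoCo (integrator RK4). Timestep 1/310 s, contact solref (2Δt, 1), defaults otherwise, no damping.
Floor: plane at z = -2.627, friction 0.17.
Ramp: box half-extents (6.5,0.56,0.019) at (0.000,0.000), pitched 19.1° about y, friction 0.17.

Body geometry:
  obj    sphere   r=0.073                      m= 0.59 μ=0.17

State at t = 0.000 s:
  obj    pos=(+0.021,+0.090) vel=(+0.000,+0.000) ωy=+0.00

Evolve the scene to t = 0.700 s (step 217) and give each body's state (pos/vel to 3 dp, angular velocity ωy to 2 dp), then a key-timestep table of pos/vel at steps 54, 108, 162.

State at t = 0.700 s:
  obj    pos=(+0.300,-0.006) vel=(+0.796,-0.276) ωy=+11.54

Key-timestep trajectory:
   step    t(s)  obj.x    obj.z    obj.vx   obj.vz 
     54  0.1742   +0.038  +0.084  +0.198  -0.069
    108  0.3484   +0.090  +0.066  +0.396  -0.137
    162  0.5226   +0.176  +0.036  +0.594  -0.206


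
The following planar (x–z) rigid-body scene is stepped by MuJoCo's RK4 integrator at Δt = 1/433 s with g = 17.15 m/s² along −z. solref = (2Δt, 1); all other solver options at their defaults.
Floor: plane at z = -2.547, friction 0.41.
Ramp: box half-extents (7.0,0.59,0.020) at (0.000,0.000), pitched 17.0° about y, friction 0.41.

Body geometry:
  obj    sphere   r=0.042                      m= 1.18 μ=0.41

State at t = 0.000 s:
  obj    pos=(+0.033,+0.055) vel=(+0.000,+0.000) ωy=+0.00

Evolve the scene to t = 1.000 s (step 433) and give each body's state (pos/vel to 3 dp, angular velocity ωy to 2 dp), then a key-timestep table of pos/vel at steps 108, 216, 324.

State at t = 1.000 s:
  obj    pos=(+1.746,-0.469) vel=(+3.425,-1.047) ωy=+85.27

Key-timestep trajectory:
   step    t(s)  obj.x    obj.z    obj.vx   obj.vz 
    108  0.2494   +0.140  +0.022  +0.854  -0.261
    216  0.4988   +0.459  -0.076  +1.709  -0.522
    324  0.7483   +0.992  -0.238  +2.563  -0.784


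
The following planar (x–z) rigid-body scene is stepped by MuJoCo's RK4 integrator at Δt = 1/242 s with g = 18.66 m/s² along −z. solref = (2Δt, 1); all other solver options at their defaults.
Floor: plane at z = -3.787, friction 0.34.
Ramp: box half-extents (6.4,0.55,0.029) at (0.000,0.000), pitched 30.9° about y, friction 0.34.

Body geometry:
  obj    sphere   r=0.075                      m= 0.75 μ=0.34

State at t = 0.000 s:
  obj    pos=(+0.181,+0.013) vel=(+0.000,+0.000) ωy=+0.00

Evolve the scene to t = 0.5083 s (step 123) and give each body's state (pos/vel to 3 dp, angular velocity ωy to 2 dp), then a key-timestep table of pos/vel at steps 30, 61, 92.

State at t = 0.5083 s:
  obj    pos=(+0.940,-0.441) vel=(+2.985,-1.787) ωy=+46.37

Key-timestep trajectory:
   step    t(s)  obj.x    obj.z    obj.vx   obj.vz 
     30  0.1240   +0.226  -0.014  +0.728  -0.436
     61  0.2521   +0.368  -0.099  +1.481  -0.886
     92  0.3802   +0.606  -0.241  +2.233  -1.336


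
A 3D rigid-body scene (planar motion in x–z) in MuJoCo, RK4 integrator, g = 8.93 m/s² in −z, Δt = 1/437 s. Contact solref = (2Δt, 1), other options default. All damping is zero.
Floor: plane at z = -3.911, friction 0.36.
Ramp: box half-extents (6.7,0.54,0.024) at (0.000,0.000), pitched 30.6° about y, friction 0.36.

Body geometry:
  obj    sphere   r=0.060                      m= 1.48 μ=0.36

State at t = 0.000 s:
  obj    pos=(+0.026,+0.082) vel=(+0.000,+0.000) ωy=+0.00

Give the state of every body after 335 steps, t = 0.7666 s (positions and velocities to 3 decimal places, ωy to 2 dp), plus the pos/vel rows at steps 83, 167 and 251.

State at t = 0.7666 s:
  obj    pos=(+0.847,-0.404) vel=(+2.143,-1.267) ωy=+41.48

Key-timestep trajectory:
   step    t(s)  obj.x    obj.z    obj.vx   obj.vz 
     83  0.1899   +0.077  +0.052  +0.531  -0.314
    167  0.3822   +0.230  -0.039  +1.068  -0.632
    251  0.5744   +0.487  -0.191  +1.605  -0.949


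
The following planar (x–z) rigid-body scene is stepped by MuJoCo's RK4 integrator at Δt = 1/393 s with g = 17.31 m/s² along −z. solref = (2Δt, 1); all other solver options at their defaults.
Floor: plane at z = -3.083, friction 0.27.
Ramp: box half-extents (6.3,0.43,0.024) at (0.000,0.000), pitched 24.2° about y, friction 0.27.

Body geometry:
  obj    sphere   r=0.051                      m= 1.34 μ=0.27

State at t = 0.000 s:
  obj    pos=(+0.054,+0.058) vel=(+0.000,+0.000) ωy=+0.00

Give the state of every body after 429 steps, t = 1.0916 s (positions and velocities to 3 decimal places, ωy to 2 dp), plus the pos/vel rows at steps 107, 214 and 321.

State at t = 1.0916 s:
  obj    pos=(+2.808,-1.180) vel=(+5.047,-2.268) ωy=+108.48

Key-timestep trajectory:
   step    t(s)  obj.x    obj.z    obj.vx   obj.vz 
    107  0.2723   +0.225  -0.019  +1.259  -0.566
    214  0.5445   +0.739  -0.250  +2.517  -1.131
    321  0.8168   +1.596  -0.635  +3.776  -1.697


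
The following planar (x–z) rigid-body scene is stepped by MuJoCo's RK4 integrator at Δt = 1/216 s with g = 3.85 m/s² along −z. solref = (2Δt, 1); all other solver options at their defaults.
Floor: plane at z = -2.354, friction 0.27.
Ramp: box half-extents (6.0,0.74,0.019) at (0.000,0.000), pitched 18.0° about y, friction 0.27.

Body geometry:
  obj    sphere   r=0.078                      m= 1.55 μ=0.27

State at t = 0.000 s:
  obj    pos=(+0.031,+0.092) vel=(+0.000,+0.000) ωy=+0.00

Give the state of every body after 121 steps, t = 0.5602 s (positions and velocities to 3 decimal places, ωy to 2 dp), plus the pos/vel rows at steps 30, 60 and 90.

State at t = 0.5602 s:
  obj    pos=(+0.158,+0.051) vel=(+0.453,-0.147) ωy=+6.10

Key-timestep trajectory:
   step    t(s)  obj.x    obj.z    obj.vx   obj.vz 
     30  0.1389   +0.039  +0.089  +0.112  -0.036
     60  0.2778   +0.062  +0.082  +0.225  -0.073
     90  0.4167   +0.101  +0.069  +0.337  -0.109


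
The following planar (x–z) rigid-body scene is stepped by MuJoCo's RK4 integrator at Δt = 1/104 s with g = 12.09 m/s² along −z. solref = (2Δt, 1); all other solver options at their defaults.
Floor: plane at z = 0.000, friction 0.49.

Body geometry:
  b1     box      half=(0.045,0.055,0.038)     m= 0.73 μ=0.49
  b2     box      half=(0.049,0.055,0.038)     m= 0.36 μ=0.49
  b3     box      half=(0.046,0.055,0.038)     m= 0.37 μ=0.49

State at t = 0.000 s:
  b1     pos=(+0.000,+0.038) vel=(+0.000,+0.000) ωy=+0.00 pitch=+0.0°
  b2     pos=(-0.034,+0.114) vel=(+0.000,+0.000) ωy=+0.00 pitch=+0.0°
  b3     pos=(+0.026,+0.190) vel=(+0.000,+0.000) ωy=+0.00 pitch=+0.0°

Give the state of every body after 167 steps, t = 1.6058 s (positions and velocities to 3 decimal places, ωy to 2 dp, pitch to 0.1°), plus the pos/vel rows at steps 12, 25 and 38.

State at t = 1.6058 s:
  b1     pos=(+0.000,+0.038) vel=(+0.000,+0.000) ωy=+0.00 pitch=+0.0°
  b2     pos=(-0.034,+0.114) vel=(+0.000,+0.000) ωy=+0.00 pitch=+0.0°
  b3     pos=(+0.136,+0.038) vel=(+0.000,+0.000) ωy=+0.00 pitch=+180.0°

Key-timestep trajectory:
   step    t(s)  b1.x    b1.z    b1.vx   b1.vz   b2.x    b2.z    b2.vx   b2.vz   b3.x    b3.z    b3.vx   b3.vz 
     12  0.1154   +0.000  +0.038  +0.000  +0.001   -0.034  +0.114  -0.002  +0.003   +0.039  +0.183  +0.251  -0.168
     25  0.2404   +0.000  +0.038  -0.001  +0.000   -0.034  +0.114  -0.001  +0.000   +0.085  +0.109  +0.697  -0.573
     38  0.3654   +0.000  +0.038  +0.000  +0.000   -0.034  +0.114  +0.000  +0.000   +0.137  +0.035  -0.045  +0.112


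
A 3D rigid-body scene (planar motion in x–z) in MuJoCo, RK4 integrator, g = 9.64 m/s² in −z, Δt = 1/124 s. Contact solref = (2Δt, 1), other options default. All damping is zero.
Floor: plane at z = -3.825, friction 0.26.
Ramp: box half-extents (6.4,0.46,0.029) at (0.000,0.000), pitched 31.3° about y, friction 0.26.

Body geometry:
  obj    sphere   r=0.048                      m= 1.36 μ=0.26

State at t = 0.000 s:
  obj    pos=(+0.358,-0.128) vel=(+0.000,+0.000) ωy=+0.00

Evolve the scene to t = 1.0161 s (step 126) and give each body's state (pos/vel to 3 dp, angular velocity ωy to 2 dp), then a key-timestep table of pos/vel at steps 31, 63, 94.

State at t = 1.0161 s:
  obj    pos=(+1.937,-1.087) vel=(+3.106,-1.889) ωy=+75.70

Key-timestep trajectory:
   step    t(s)  obj.x    obj.z    obj.vx   obj.vz 
     31  0.2500   +0.454  -0.186  +0.764  -0.465
     63  0.5081   +0.753  -0.368  +1.553  -0.944
     94  0.7581   +1.237  -0.662  +2.317  -1.409


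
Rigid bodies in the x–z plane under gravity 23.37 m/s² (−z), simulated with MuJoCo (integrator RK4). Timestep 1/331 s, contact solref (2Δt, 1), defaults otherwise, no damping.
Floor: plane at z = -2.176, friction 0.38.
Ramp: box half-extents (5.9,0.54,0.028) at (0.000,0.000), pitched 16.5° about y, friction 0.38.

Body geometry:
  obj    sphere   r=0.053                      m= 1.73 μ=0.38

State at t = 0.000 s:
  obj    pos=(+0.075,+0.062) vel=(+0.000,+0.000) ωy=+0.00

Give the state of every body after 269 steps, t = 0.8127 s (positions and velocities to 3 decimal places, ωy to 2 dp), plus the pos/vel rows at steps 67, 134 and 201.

State at t = 0.8127 s:
  obj    pos=(+1.576,-0.382) vel=(+3.694,-1.094) ωy=+72.69

Key-timestep trajectory:
   step    t(s)  obj.x    obj.z    obj.vx   obj.vz 
     67  0.2024   +0.168  +0.035  +0.920  -0.273
    134  0.4048   +0.448  -0.048  +1.840  -0.545
    201  0.6073   +0.913  -0.186  +2.760  -0.818


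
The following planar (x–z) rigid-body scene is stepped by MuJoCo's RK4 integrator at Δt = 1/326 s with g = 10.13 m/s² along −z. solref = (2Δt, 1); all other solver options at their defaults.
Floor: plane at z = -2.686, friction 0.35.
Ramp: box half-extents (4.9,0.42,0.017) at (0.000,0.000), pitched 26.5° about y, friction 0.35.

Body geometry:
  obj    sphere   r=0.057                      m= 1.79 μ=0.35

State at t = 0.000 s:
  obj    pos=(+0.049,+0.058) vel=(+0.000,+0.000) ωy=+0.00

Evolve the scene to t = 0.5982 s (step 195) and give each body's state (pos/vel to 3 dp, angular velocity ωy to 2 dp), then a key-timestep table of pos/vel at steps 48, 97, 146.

State at t = 0.5982 s:
  obj    pos=(+0.566,-0.200) vel=(+1.728,-0.862) ωy=+33.87

Key-timestep trajectory:
   step    t(s)  obj.x    obj.z    obj.vx   obj.vz 
     48  0.1472   +0.080  +0.043  +0.426  -0.212
     97  0.2975   +0.177  -0.006  +0.860  -0.429
    146  0.4479   +0.339  -0.086  +1.294  -0.645


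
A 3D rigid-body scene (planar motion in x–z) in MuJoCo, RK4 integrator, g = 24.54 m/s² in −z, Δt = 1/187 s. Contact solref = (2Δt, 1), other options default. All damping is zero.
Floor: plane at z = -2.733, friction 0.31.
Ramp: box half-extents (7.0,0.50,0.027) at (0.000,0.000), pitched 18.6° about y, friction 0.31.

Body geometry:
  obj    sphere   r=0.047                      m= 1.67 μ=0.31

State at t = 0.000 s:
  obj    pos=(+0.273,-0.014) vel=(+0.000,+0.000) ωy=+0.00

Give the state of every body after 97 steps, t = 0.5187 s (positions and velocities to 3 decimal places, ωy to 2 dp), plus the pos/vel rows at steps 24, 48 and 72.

State at t = 0.5187 s:
  obj    pos=(+0.986,-0.254) vel=(+2.749,-0.925) ωy=+61.69

Key-timestep trajectory:
   step    t(s)  obj.x    obj.z    obj.vx   obj.vz 
     24  0.1283   +0.317  -0.029  +0.680  -0.229
     48  0.2567   +0.448  -0.073  +1.360  -0.458
     72  0.3850   +0.666  -0.146  +2.040  -0.687


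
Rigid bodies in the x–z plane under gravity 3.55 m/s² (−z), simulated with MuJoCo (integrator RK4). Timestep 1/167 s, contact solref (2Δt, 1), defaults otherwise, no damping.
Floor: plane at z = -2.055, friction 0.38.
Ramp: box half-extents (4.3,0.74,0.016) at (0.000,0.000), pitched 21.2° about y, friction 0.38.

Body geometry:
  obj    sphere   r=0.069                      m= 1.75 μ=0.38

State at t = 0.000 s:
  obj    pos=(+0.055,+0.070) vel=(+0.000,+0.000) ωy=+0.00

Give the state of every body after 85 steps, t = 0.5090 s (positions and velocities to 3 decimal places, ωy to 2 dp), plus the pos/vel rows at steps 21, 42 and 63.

State at t = 0.5090 s:
  obj    pos=(+0.166,+0.027) vel=(+0.435,-0.169) ωy=+6.76

Key-timestep trajectory:
   step    t(s)  obj.x    obj.z    obj.vx   obj.vz 
     21  0.1257   +0.062  +0.067  +0.108  -0.042
     42  0.2515   +0.082  +0.059  +0.215  -0.083
     63  0.3772   +0.116  +0.046  +0.323  -0.125


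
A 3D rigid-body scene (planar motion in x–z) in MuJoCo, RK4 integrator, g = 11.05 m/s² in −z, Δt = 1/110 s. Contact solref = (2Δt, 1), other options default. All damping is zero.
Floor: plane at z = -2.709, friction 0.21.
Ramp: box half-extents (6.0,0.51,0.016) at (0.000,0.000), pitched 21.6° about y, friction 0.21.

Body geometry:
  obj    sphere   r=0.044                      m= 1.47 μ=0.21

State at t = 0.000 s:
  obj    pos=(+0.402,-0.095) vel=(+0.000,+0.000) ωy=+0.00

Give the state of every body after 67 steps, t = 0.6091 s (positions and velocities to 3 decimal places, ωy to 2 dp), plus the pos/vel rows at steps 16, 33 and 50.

State at t = 0.6091 s:
  obj    pos=(+0.903,-0.293) vel=(+1.646,-0.652) ωy=+40.20

Key-timestep trajectory:
   step    t(s)  obj.x    obj.z    obj.vx   obj.vz 
     16  0.1455   +0.431  -0.106  +0.393  -0.156
     33  0.3000   +0.524  -0.143  +0.811  -0.321
     50  0.4545   +0.681  -0.205  +1.228  -0.486


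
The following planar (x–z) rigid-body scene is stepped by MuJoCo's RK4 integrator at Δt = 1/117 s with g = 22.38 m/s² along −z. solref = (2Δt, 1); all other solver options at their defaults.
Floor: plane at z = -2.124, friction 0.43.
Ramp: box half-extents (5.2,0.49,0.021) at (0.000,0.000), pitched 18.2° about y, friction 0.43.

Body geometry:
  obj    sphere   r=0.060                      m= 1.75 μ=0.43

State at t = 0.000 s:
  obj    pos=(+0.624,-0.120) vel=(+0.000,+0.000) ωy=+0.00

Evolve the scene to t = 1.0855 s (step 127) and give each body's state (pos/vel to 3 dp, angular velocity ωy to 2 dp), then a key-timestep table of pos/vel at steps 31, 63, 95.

State at t = 1.0855 s:
  obj    pos=(+3.418,-1.039) vel=(+5.147,-1.692) ωy=+90.33

Key-timestep trajectory:
   step    t(s)  obj.x    obj.z    obj.vx   obj.vz 
     31  0.2650   +0.791  -0.175  +1.257  -0.413
     63  0.5385   +1.312  -0.346  +2.554  -0.840
     95  0.8120   +2.187  -0.634  +3.850  -1.266


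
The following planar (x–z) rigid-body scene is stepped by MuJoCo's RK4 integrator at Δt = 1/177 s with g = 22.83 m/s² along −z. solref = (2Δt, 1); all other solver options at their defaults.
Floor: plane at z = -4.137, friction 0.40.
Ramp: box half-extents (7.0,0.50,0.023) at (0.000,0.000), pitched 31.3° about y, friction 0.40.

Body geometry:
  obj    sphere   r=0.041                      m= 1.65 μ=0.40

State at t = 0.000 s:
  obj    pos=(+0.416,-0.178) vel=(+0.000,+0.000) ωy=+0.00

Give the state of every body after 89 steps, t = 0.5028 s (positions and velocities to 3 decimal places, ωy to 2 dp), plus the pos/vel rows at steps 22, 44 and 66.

State at t = 0.5028 s:
  obj    pos=(+1.331,-0.734) vel=(+3.640,-2.213) ωy=+103.87

Key-timestep trajectory:
   step    t(s)  obj.x    obj.z    obj.vx   obj.vz 
     22  0.1243   +0.472  -0.212  +0.900  -0.547
     44  0.2486   +0.640  -0.314  +1.800  -1.094
     66  0.3729   +0.919  -0.484  +2.699  -1.641


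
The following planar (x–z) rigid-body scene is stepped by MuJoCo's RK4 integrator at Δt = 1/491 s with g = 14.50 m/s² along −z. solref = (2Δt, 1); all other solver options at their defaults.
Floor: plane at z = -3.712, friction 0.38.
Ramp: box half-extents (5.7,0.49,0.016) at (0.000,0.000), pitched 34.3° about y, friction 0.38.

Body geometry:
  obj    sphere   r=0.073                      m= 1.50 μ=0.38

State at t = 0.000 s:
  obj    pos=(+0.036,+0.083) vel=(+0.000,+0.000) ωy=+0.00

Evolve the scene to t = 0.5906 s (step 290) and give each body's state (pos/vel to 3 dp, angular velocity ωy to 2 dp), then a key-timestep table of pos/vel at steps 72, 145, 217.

State at t = 0.5906 s:
  obj    pos=(+0.877,-0.491) vel=(+2.848,-1.943) ωy=+47.22

Key-timestep trajectory:
   step    t(s)  obj.x    obj.z    obj.vx   obj.vz 
     72  0.1466   +0.088  +0.048  +0.707  -0.482
    145  0.2953   +0.246  -0.060  +1.424  -0.971
    217  0.4420   +0.507  -0.238  +2.131  -1.454


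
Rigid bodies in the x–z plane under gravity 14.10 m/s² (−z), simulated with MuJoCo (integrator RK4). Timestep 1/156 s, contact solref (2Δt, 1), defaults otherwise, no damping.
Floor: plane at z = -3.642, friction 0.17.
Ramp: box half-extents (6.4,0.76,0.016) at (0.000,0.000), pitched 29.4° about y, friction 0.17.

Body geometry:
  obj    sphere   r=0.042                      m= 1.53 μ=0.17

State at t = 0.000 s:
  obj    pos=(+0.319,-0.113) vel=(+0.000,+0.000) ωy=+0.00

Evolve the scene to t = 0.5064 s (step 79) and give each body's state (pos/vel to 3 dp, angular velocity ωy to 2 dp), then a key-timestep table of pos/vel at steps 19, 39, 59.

State at t = 0.5064 s:
  obj    pos=(+0.872,-0.425) vel=(+2.182,-1.229) ωy=+59.56

Key-timestep trajectory:
   step    t(s)  obj.x    obj.z    obj.vx   obj.vz 
     19  0.1218   +0.351  -0.131  +0.525  -0.296
     39  0.2500   +0.454  -0.189  +1.077  -0.607
     59  0.3782   +0.627  -0.287  +1.630  -0.918


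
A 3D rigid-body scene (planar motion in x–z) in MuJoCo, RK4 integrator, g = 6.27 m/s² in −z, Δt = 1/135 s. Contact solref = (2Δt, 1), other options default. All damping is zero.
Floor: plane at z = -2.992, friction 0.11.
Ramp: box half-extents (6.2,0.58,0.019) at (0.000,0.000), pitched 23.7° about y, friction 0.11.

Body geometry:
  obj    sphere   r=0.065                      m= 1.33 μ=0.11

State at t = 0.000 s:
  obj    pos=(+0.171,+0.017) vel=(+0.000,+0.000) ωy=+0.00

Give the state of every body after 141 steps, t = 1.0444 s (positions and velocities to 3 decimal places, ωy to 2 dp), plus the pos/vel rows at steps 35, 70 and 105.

State at t = 1.0444 s:
  obj    pos=(+1.114,-0.397) vel=(+1.808,-0.787) ωy=+25.38

Key-timestep trajectory:
   step    t(s)  obj.x    obj.z    obj.vx   obj.vz 
     35  0.2593   +0.229  -0.009  +0.444  -0.209
     70  0.5185   +0.403  -0.085  +0.894  -0.403
    105  0.7778   +0.694  -0.213  +1.342  -0.599


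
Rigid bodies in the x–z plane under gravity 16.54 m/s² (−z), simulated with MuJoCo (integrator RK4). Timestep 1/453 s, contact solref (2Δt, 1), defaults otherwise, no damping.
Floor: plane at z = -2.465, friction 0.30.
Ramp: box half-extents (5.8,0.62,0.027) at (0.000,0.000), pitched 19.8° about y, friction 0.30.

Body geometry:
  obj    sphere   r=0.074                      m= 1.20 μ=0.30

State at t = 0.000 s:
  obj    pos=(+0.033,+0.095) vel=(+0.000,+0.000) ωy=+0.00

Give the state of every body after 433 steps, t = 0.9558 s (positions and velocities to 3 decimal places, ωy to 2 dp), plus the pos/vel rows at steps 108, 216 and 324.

State at t = 0.9558 s:
  obj    pos=(+1.753,-0.524) vel=(+3.599,-1.296) ωy=+51.69

Key-timestep trajectory:
   step    t(s)  obj.x    obj.z    obj.vx   obj.vz 
    108  0.2384   +0.140  +0.057  +0.898  -0.323
    216  0.4768   +0.461  -0.059  +1.795  -0.646
    324  0.7152   +0.996  -0.251  +2.693  -0.970


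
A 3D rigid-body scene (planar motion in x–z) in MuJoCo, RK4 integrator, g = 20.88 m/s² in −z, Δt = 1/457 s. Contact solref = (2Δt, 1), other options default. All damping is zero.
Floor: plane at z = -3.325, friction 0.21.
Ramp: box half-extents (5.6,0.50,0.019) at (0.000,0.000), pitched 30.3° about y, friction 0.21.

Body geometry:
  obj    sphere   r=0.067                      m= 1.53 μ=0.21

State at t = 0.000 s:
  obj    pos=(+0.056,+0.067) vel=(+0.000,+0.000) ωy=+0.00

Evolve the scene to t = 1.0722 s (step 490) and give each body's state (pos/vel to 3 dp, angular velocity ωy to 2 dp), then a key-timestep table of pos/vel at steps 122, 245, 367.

State at t = 1.0722 s:
  obj    pos=(+3.791,-2.116) vel=(+6.966,-4.071) ωy=+120.40

Key-timestep trajectory:
   step    t(s)  obj.x    obj.z    obj.vx   obj.vz 
    122  0.2670   +0.288  -0.068  +1.735  -1.014
    245  0.5361   +0.990  -0.479  +3.483  -2.035
    367  0.8031   +2.151  -1.157  +5.218  -3.049


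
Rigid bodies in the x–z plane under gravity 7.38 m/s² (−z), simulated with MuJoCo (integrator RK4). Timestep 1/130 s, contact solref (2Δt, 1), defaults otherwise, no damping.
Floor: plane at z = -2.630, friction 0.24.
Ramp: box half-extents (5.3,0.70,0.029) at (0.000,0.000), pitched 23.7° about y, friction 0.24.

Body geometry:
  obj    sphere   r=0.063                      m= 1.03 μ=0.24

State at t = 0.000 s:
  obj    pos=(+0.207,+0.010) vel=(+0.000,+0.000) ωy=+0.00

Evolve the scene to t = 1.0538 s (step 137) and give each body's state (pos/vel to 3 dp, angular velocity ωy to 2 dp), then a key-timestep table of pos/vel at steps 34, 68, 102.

State at t = 1.0538 s:
  obj    pos=(+1.284,-0.463) vel=(+2.045,-0.898) ωy=+35.43

Key-timestep trajectory:
   step    t(s)  obj.x    obj.z    obj.vx   obj.vz 
     34  0.2615   +0.273  -0.020  +0.508  -0.223
     68  0.5231   +0.472  -0.107  +1.015  -0.446
    102  0.7846   +0.804  -0.253  +1.522  -0.668


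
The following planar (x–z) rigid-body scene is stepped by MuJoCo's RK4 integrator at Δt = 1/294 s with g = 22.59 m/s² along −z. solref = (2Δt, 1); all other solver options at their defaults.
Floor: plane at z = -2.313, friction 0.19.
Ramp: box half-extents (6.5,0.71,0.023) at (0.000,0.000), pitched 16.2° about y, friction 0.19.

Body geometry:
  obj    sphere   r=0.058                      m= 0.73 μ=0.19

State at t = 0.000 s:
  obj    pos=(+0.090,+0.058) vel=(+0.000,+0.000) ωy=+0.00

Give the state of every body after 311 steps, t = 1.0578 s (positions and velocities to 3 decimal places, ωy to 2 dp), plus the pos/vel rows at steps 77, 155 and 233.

State at t = 1.0578 s:
  obj    pos=(+2.509,-0.645) vel=(+4.573,-1.329) ωy=+82.10

Key-timestep trajectory:
   step    t(s)  obj.x    obj.z    obj.vx   obj.vz 
     77  0.2619   +0.238  +0.015  +1.132  -0.329
    155  0.5272   +0.691  -0.116  +2.279  -0.662
    233  0.7925   +1.448  -0.336  +3.426  -0.995


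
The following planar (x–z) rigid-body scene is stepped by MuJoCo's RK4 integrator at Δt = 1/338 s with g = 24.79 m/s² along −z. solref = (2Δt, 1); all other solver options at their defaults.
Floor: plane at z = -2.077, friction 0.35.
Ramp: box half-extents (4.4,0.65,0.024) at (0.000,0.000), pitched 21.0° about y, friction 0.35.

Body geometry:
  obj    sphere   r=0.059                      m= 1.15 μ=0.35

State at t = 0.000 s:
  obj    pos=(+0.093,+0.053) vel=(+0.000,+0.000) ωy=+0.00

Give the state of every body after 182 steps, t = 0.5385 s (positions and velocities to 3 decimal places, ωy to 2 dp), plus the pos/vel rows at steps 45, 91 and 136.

State at t = 0.5385 s:
  obj    pos=(+0.952,-0.277) vel=(+3.190,-1.225) ωy=+57.90

Key-timestep trajectory:
   step    t(s)  obj.x    obj.z    obj.vx   obj.vz 
     45  0.1331   +0.146  +0.033  +0.789  -0.303
     91  0.2692   +0.308  -0.029  +1.595  -0.612
    136  0.4024   +0.573  -0.131  +2.384  -0.915
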